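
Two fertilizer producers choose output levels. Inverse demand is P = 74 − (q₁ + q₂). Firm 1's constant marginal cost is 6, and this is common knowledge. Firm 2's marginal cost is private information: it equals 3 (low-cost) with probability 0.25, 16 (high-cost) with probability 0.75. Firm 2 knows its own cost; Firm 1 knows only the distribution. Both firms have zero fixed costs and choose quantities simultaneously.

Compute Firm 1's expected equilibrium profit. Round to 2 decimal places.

620.84

Firm 2 with cost c maximizes (74 − (q₁+q₂) − c)·q₂, giving q₂(c) = (74 − c − q₁)/2.
E[c₂] = 0.25·3 + 0.75·16 = 12.75
Firm 1's FOC against E[q₂] yields q₁ = (74 − 2·6 + E[c₂])/3 = (74 − 12 + 12.75)/3 = 24.9167.
E[P] = 74 − (q₁ + E[q₂]) = 30.9167; Firm 1's expected profit = (E[P] − 6)·q₁ = (30.9167 − 6)·24.9167 = 620.84.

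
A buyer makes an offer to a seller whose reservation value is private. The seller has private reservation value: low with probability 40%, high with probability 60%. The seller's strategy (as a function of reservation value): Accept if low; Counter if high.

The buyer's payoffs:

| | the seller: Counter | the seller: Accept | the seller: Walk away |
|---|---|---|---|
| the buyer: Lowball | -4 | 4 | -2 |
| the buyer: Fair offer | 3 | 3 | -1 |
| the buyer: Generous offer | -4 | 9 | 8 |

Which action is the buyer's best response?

E[Lowball] = 0.4·(4) + 0.6·(-4) = -0.8
E[Fair offer] = 0.4·(3) + 0.6·(3) = 3
E[Generous offer] = 0.4·(9) + 0.6·(-4) = 1.2
Best response: Fair offer (3 is the largest).

Fair offer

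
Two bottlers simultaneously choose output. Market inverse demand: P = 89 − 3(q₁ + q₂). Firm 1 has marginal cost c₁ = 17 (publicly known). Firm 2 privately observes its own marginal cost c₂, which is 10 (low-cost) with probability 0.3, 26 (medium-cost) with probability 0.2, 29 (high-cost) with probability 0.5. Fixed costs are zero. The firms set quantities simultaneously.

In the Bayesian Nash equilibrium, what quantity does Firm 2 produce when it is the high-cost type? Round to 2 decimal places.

5.68

Type-c best response for Firm 2: q₂(c) = (89 − c)/6 − q₁/2.
Firm 1 maximizes expected profit; its first-order condition is 89 − 6q₁ − 3E[q₂] − 17 = 0.
Substituting E[q₂] and solving: E[c₂] = 22.7, so q₁ = (89 − 2·17 + 22.7)/9 = 8.63333.
q₂(high-cost) = (89 − 29 − 3·8.63333)/6 = 5.68333.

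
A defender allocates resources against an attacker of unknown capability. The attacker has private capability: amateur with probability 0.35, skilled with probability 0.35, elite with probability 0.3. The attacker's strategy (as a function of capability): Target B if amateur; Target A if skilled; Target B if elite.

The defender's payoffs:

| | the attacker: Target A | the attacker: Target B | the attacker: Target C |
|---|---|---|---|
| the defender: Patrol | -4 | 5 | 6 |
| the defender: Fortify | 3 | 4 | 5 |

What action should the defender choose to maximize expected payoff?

E[Patrol] = 0.35·(5) + 0.35·(-4) + 0.3·(5) = 1.85
E[Fortify] = 0.35·(4) + 0.35·(3) + 0.3·(4) = 3.65
Best response: Fortify (3.65 is the largest).

Fortify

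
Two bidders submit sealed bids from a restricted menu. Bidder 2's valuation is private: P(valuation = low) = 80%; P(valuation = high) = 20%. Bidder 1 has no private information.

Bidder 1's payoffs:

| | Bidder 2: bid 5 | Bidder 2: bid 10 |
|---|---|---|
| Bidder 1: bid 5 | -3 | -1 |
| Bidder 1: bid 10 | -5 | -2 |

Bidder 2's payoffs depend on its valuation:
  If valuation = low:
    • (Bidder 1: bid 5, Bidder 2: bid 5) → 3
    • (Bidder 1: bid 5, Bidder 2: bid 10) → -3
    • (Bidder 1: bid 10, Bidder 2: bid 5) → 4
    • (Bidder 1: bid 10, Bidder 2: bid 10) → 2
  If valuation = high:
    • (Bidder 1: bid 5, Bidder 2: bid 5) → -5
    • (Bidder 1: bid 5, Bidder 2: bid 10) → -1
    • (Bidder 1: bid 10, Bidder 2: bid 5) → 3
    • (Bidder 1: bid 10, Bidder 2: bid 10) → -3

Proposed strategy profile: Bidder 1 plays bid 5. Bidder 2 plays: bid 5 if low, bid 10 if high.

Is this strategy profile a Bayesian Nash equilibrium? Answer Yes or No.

Yes

A profile is a BNE iff every type of every player is best-responding given beliefs about the other side.
Bidder 1 plays bid 5: E[bid 5] = 0.8·(-3) + 0.2·(-1) = -2.6; E[bid 10] = -4.4. Best-responding. ✓
Bidder 2 (valuation low), facing bid 5: bid 5 gives 3, bid 10 gives -3. Proposed bid 5 is best. ✓
Bidder 2 (valuation high), facing bid 5: bid 5 gives -5, bid 10 gives -1. Proposed bid 10 is best. ✓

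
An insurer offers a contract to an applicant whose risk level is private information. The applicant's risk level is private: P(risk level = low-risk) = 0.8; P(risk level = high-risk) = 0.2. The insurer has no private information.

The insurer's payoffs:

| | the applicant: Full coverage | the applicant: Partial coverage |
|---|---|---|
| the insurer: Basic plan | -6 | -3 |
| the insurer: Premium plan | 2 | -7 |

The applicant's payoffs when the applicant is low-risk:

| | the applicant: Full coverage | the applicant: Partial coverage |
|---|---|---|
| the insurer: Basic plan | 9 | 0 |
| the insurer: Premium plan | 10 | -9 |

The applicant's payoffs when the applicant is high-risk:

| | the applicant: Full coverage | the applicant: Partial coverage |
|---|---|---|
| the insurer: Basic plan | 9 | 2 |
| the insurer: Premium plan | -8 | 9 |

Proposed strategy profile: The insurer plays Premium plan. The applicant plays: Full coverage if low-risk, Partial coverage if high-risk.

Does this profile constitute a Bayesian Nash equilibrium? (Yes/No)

The insurer plays Premium plan: E[Premium plan] = 0.8·(2) + 0.2·(-7) = 0.2; E[Basic plan] = -5.4. Best-responding. ✓
The applicant (risk level low-risk), facing Premium plan: Full coverage gives 10, Partial coverage gives -9. Proposed Full coverage is best. ✓
The applicant (risk level high-risk), facing Premium plan: Full coverage gives -8, Partial coverage gives 9. Proposed Partial coverage is best. ✓

Yes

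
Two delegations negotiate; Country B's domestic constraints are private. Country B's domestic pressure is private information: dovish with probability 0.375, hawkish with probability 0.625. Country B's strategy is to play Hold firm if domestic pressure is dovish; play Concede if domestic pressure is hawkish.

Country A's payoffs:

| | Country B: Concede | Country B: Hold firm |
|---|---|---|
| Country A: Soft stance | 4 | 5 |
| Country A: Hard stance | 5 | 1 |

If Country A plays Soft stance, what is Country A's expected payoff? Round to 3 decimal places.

Take the expectation over Country B's domestic pressure, weighting each type's action by its prior probability.
E[Soft stance] = 0.375·5 + 0.625·4 = 1.875 + 2.5 = 4.375

4.375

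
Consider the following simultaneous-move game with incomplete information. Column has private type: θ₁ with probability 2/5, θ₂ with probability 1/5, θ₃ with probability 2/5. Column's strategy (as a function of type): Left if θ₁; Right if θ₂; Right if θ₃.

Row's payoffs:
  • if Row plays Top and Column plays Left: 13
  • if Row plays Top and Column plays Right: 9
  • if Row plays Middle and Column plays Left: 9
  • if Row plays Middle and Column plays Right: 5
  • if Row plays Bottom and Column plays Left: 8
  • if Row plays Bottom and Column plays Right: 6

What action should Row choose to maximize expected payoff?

E[Top] = 2/5·(13) + 1/5·(9) + 2/5·(9) = 53/5
E[Middle] = 2/5·(9) + 1/5·(5) + 2/5·(5) = 33/5
E[Bottom] = 2/5·(8) + 1/5·(6) + 2/5·(6) = 34/5
Best response: Top (53/5 is the largest).

Top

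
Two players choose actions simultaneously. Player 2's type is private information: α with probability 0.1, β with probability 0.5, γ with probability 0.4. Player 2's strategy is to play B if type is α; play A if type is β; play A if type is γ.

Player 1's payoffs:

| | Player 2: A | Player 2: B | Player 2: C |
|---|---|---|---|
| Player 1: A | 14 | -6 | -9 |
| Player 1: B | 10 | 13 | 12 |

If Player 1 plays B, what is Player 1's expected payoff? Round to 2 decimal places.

E[B] = 0.1·13 + 0.5·10 + 0.4·10 = 1.3 + 5 + 4 = 10.3

10.30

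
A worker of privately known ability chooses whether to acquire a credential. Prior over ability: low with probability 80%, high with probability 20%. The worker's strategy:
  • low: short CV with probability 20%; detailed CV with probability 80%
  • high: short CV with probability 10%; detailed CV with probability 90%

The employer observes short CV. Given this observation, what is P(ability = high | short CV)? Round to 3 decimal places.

0.111

Apply Bayes' rule using the sender's strategy as the likelihood.
P(short CV) = 0.8·0.2 + 0.2·0.1 = 0.18
P(high | short CV) = (0.2·0.1) / 0.18 = 0.02 / 0.18 = 0.111111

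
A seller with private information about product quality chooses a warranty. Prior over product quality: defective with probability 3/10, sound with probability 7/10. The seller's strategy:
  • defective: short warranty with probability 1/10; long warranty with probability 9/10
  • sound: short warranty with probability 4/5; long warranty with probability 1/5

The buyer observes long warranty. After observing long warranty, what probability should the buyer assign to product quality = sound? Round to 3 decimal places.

0.341

P(long warranty) = (3/10)·(9/10) + (7/10)·(1/5) = 41/100
P(sound | long warranty) = ((7/10)·(1/5)) / (41/100) = (7/50) / (41/100) = 14/41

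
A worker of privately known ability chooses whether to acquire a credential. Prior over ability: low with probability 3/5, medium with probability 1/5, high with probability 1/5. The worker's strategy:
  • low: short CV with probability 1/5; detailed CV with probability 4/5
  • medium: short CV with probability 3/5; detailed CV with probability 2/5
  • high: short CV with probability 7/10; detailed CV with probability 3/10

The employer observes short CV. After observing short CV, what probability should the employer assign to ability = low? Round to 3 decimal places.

P(short CV) = (3/5)·(1/5) + (1/5)·(3/5) + (1/5)·(7/10) = 19/50
P(low | short CV) = ((3/5)·(1/5)) / (19/50) = (3/25) / (19/50) = 6/19

0.316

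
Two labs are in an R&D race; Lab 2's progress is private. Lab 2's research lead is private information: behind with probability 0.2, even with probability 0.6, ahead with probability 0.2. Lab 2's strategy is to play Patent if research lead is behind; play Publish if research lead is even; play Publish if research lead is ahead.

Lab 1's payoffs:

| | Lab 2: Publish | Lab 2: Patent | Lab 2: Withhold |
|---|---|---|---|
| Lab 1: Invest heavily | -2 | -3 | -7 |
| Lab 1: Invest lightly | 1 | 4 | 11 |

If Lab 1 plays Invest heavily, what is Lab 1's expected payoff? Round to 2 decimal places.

Take the expectation over Lab 2's research lead, weighting each type's action by its prior probability.
E[Invest heavily] = 0.2·(-3) + 0.6·(-2) + 0.2·(-2) = (-0.6) + (-1.2) + (-0.4) = -2.2

-2.20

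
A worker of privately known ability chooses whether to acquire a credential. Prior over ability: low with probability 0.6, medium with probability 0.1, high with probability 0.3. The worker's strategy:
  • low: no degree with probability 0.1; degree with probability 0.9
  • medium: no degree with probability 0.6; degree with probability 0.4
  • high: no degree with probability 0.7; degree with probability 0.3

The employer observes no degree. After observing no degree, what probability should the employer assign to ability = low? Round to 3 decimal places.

P(no degree) = 0.6·0.1 + 0.1·0.6 + 0.3·0.7 = 0.33
P(low | no degree) = (0.6·0.1) / 0.33 = 0.06 / 0.33 = 0.181818

0.182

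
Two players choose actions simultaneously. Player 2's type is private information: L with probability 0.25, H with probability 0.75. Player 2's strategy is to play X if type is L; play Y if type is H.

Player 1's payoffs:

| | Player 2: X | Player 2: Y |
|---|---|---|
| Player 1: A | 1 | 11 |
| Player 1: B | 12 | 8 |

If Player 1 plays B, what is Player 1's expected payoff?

E[B] = 0.25·12 + 0.75·8 = 3 + 6 = 9

9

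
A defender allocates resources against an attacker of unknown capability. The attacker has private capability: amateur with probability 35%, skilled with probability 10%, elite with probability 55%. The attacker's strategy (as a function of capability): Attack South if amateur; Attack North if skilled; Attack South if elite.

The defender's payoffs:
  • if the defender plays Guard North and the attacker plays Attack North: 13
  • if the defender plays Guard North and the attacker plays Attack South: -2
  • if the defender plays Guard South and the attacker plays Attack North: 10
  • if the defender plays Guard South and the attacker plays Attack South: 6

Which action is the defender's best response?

Compute the defender's expected payoff for each action, taking the expectation over the attacker's type.
E[Guard North] = 0.35·(-2) + 0.1·(13) + 0.55·(-2) = -0.5
E[Guard South] = 0.35·(6) + 0.1·(10) + 0.55·(6) = 6.4
Best response: Guard South (6.4 is the largest).

Guard South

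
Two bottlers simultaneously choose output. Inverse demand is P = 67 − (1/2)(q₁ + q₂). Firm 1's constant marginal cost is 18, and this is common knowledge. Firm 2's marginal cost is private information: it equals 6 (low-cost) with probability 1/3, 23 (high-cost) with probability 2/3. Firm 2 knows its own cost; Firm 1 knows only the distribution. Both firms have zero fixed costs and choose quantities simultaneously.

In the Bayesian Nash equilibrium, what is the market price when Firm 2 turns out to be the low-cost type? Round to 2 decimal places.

28.44

Each type of Firm 2 best-responds to q₁; Firm 1 best-responds to the expected q₂ over Firm 2's types.
Firm 2 with cost c maximizes (67 − (1/2)(q₁+q₂) − c)·q₂, giving q₂(c) = (67 − c − (1/2)q₁).
E[c₂] = 1/3·6 + 2/3·23 = 17.3333
Firm 1's FOC against E[q₂] yields q₁ = (67 − 2·18 + E[c₂])/(3/2) = (67 − 36 + 17.3333)/(3/2) = 32.2222.
q₂(low-cost) = 44.8889, so P = 67 − (1/2)·(32.2222 + 44.8889) = 28.4444.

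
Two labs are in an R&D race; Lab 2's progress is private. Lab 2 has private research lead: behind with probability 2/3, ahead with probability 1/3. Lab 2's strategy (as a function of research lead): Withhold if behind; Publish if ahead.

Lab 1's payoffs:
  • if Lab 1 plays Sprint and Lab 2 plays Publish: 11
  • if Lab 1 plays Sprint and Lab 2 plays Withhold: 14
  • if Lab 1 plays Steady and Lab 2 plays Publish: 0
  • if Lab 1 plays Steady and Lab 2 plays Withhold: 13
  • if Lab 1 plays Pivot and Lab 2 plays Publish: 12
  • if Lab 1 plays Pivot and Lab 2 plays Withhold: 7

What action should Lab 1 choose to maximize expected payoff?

E[Sprint] = 2/3·(14) + 1/3·(11) = 13
E[Steady] = 2/3·(13) + 1/3·(0) = 26/3
E[Pivot] = 2/3·(7) + 1/3·(12) = 26/3
Best response: Sprint (13 is the largest).

Sprint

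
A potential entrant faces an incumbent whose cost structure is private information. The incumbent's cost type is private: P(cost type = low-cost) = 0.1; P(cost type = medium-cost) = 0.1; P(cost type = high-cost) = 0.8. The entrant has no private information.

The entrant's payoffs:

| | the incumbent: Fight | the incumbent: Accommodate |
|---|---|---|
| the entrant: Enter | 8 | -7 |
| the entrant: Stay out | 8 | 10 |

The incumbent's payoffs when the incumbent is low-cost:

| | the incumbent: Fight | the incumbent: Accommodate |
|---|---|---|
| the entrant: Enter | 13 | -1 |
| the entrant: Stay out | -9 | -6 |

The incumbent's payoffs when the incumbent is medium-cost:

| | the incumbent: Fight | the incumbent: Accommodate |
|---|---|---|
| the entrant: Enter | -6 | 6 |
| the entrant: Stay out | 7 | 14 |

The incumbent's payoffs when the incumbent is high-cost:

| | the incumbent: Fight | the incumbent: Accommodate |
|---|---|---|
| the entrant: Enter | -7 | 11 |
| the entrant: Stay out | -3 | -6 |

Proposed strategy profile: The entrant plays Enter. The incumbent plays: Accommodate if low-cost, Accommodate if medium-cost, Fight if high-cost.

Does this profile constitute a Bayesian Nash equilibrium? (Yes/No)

The entrant plays Enter: E[Enter] = 0.1·(-7) + 0.1·(-7) + 0.8·(8) = 5; E[Stay out] = 8.4. Not best-responding. ✗
The incumbent (cost type low-cost), facing Enter: Fight gives 13, Accommodate gives -1. Proposed Accommodate is not best — profitable deviation exists. ✗
The incumbent (cost type medium-cost), facing Enter: Fight gives -6, Accommodate gives 6. Proposed Accommodate is best. ✓
The incumbent (cost type high-cost), facing Enter: Fight gives -7, Accommodate gives 11. Proposed Fight is not best — profitable deviation exists. ✗

No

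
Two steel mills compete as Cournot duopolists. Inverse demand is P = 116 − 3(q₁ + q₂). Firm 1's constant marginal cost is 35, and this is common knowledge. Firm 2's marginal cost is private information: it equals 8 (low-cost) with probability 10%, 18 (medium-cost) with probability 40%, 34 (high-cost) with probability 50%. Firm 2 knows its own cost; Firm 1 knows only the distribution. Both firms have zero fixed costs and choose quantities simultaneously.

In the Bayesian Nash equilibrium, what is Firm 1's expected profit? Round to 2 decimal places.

186.70

Each type of Firm 2 best-responds to q₁; Firm 1 best-responds to the expected q₂ over Firm 2's types.
Firm 2 with cost c maximizes (116 − 3(q₁+q₂) − c)·q₂, giving q₂(c) = (116 − c − 3q₁)/6.
E[c₂] = 0.1·8 + 0.4·18 + 0.5·34 = 25
Firm 1's FOC against E[q₂] yields q₁ = (116 − 2·35 + E[c₂])/9 = (116 − 70 + 25)/9 = 7.88889.
E[P] = 116 − 3·(q₁ + E[q₂]) = 58.6667; Firm 1's expected profit = (E[P] − 35)·q₁ = (58.6667 − 35)·7.88889 = 186.704.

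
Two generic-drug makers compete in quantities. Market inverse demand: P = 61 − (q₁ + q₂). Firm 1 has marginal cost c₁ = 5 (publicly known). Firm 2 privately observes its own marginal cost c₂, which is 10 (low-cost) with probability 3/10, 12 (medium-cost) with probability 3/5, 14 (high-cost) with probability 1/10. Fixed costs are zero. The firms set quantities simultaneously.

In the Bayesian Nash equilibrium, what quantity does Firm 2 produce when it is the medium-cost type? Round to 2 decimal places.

Firm 2 with cost c maximizes (61 − (q₁+q₂) − c)·q₂, giving q₂(c) = (61 − c − q₁)/2.
E[c₂] = 3/10·10 + 3/5·12 + 1/10·14 = 11.6
Firm 1's FOC against E[q₂] yields q₁ = (61 − 2·5 + E[c₂])/3 = (61 − 10 + 11.6)/3 = 20.8667.
q₂(medium-cost) = (61 − 12 − 20.8667)/2 = 14.0667.

14.07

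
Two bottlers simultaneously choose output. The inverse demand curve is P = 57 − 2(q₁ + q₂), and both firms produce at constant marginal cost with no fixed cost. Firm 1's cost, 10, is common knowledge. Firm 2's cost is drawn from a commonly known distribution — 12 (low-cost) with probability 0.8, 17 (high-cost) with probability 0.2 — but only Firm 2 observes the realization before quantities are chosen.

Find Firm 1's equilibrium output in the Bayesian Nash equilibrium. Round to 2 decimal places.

8.33

Each type of Firm 2 best-responds to q₁; Firm 1 best-responds to the expected q₂ over Firm 2's types.
Firm 2 with cost c maximizes (57 − 2(q₁+q₂) − c)·q₂, giving q₂(c) = (57 − c − 2q₁)/4.
E[c₂] = 0.8·12 + 0.2·17 = 13
Firm 1's FOC against E[q₂] yields q₁ = (57 − 2·10 + E[c₂])/6 = (57 − 20 + 13)/6 = 8.33333.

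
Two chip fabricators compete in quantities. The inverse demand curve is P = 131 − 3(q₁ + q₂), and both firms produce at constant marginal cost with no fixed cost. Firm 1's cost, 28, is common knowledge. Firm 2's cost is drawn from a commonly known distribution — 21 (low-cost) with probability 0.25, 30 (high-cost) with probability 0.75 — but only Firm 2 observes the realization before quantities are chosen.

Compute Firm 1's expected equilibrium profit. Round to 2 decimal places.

Each type of Firm 2 best-responds to q₁; Firm 1 best-responds to the expected q₂ over Firm 2's types.
Firm 2 with cost c maximizes (131 − 3(q₁+q₂) − c)·q₂, giving q₂(c) = (131 − c − 3q₁)/6.
E[c₂] = 0.25·21 + 0.75·30 = 27.75
Firm 1's FOC against E[q₂] yields q₁ = (131 − 2·28 + E[c₂])/9 = (131 − 56 + 27.75)/9 = 11.4167.
E[P] = 131 − 3·(q₁ + E[q₂]) = 62.25; Firm 1's expected profit = (E[P] − 28)·q₁ = (62.25 − 28)·11.4167 = 391.021.

391.02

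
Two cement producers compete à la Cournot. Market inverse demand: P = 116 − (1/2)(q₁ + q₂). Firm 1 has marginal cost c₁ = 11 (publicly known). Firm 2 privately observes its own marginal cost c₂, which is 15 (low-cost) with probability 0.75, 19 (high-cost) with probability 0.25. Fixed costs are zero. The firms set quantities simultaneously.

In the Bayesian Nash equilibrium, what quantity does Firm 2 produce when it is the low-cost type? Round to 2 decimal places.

64.33

Type-c best response for Firm 2: q₂(c) = (116 − c) − q₁/2.
Firm 1 maximizes expected profit; its first-order condition is 116 − q₁ − (1/2)E[q₂] − 11 = 0.
Substituting E[q₂] and solving: E[c₂] = 16, so q₁ = (116 − 2·11 + 16)/(3/2) = 73.3333.
q₂(low-cost) = (116 − 15 − (1/2)·73.3333) = 64.3333.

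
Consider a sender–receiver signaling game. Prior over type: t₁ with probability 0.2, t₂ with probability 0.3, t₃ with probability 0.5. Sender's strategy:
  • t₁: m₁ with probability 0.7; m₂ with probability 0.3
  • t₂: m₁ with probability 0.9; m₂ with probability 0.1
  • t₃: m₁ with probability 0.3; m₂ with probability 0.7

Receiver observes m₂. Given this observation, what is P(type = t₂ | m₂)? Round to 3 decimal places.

0.068

P(m₂) = 0.2·0.3 + 0.3·0.1 + 0.5·0.7 = 0.44
P(t₂ | m₂) = (0.3·0.1) / 0.44 = 0.03 / 0.44 = 0.0681818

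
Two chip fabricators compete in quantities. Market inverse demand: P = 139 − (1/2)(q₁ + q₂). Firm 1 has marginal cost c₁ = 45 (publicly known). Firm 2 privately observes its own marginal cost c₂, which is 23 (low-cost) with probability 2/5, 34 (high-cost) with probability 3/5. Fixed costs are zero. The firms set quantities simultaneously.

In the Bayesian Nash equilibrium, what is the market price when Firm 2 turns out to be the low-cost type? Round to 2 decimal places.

67.90

Type-c best response for Firm 2: q₂(c) = (139 − c) − q₁/2.
Firm 1 maximizes expected profit; its first-order condition is 139 − q₁ − (1/2)E[q₂] − 45 = 0.
Substituting E[q₂] and solving: E[c₂] = 29.6, so q₁ = (139 − 2·45 + 29.6)/(3/2) = 52.4.
q₂(low-cost) = 89.8, so P = 139 − (1/2)·(52.4 + 89.8) = 67.9.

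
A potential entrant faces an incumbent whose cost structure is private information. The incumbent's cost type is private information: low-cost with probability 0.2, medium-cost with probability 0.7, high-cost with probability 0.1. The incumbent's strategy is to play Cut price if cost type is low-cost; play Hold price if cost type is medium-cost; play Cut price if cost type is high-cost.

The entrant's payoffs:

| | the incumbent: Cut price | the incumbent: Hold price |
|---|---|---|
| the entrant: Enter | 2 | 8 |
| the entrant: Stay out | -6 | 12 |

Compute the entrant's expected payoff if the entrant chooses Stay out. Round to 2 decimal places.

6.60

Take the expectation over the incumbent's cost type, weighting each type's action by its prior probability.
E[Stay out] = 0.2·(-6) + 0.7·12 + 0.1·(-6) = (-1.2) + 8.4 + (-0.6) = 6.6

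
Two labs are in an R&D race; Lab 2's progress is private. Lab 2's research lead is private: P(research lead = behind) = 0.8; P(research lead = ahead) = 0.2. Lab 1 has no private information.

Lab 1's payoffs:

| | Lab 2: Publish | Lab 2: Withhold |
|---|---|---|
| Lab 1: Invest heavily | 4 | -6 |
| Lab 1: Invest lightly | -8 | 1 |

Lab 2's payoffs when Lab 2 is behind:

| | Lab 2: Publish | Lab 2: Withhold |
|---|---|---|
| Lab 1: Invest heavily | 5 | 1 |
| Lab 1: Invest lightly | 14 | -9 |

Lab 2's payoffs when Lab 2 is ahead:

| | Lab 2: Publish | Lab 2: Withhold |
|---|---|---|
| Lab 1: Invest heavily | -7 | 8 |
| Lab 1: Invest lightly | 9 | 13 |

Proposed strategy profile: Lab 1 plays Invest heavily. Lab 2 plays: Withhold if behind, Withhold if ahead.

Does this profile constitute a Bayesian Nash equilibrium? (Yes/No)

A profile is a BNE iff every type of every player is best-responding given beliefs about the other side.
Lab 1 plays Invest heavily: E[Invest heavily] = 0.8·(-6) + 0.2·(-6) = -6; E[Invest lightly] = 1. Not best-responding. ✗
Lab 2 (research lead behind), facing Invest heavily: Publish gives 5, Withhold gives 1. Proposed Withhold is not best — profitable deviation exists. ✗
Lab 2 (research lead ahead), facing Invest heavily: Publish gives -7, Withhold gives 8. Proposed Withhold is best. ✓

No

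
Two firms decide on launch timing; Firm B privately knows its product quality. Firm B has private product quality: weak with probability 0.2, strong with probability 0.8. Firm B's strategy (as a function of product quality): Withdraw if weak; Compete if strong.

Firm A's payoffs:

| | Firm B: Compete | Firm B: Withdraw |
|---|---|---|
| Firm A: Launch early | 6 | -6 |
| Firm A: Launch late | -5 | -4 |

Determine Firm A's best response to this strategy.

Launch early

Compute Firm A's expected payoff for each action, taking the expectation over Firm B's type.
E[Launch early] = 0.2·(-6) + 0.8·(6) = 3.6
E[Launch late] = 0.2·(-4) + 0.8·(-5) = -4.8
Best response: Launch early (3.6 is the largest).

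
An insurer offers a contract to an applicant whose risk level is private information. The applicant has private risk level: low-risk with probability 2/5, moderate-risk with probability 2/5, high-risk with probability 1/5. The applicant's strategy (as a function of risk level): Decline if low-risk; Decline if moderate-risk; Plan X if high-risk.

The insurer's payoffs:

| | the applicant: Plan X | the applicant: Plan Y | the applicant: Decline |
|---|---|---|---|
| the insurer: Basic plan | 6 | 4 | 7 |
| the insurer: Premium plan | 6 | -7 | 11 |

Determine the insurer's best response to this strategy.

Compute the insurer's expected payoff for each action, taking the expectation over the applicant's type.
E[Basic plan] = 2/5·(7) + 2/5·(7) + 1/5·(6) = 34/5
E[Premium plan] = 2/5·(11) + 2/5·(11) + 1/5·(6) = 10
Best response: Premium plan (10 is the largest).

Premium plan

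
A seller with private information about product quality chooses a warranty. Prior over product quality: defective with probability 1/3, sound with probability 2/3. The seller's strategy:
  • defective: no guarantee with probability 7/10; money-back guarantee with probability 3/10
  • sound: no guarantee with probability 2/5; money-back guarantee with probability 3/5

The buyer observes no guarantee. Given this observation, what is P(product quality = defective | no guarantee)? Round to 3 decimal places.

0.467

Apply Bayes' rule using the sender's strategy as the likelihood.
P(no guarantee) = (1/3)·(7/10) + (2/3)·(2/5) = 1/2
P(defective | no guarantee) = ((1/3)·(7/10)) / (1/2) = (7/30) / (1/2) = 7/15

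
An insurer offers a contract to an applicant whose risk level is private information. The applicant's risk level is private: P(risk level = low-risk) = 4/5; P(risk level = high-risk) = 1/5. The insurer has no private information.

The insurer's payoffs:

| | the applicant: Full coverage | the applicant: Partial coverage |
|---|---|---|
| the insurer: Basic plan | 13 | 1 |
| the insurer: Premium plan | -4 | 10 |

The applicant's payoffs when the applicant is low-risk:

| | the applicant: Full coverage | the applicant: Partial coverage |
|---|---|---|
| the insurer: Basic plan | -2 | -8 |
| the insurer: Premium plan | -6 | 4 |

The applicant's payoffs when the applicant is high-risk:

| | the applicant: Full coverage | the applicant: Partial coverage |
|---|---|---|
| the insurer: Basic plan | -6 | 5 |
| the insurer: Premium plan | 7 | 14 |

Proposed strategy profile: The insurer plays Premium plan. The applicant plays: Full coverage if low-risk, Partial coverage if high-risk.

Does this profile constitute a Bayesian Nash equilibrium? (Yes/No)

The insurer plays Premium plan: E[Premium plan] = 4/5·(-4) + 1/5·(10) = -6/5; E[Basic plan] = 53/5. Not best-responding. ✗
The applicant (risk level low-risk), facing Premium plan: Full coverage gives -6, Partial coverage gives 4. Proposed Full coverage is not best — profitable deviation exists. ✗
The applicant (risk level high-risk), facing Premium plan: Full coverage gives 7, Partial coverage gives 14. Proposed Partial coverage is best. ✓

No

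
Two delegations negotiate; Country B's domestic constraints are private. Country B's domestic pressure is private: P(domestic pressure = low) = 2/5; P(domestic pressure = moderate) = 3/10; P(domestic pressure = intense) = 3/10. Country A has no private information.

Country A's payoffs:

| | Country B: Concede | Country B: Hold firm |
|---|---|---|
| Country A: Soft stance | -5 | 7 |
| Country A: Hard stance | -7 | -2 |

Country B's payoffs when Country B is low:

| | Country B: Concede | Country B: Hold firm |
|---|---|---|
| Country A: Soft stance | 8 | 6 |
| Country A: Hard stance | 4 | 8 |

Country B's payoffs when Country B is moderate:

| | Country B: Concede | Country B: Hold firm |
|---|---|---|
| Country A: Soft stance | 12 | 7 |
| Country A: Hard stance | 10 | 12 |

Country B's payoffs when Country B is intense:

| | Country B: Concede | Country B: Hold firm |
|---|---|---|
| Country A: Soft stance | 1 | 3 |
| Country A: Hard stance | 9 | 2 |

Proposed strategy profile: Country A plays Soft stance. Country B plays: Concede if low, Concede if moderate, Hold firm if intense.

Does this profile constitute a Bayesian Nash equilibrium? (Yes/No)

Country A plays Soft stance: E[Soft stance] = 2/5·(-5) + 3/10·(-5) + 3/10·(7) = -7/5; E[Hard stance] = -11/2. Best-responding. ✓
Country B (domestic pressure low), facing Soft stance: Concede gives 8, Hold firm gives 6. Proposed Concede is best. ✓
Country B (domestic pressure moderate), facing Soft stance: Concede gives 12, Hold firm gives 7. Proposed Concede is best. ✓
Country B (domestic pressure intense), facing Soft stance: Concede gives 1, Hold firm gives 3. Proposed Hold firm is best. ✓

Yes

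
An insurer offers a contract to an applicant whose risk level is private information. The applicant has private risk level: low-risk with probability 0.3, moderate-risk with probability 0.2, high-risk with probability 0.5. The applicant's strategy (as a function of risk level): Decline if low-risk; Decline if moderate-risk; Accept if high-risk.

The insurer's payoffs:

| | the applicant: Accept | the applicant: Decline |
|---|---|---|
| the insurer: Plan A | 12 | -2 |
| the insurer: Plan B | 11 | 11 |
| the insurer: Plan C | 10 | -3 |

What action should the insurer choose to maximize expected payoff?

Compute the insurer's expected payoff for each action, taking the expectation over the applicant's type.
E[Plan A] = 0.3·(-2) + 0.2·(-2) + 0.5·(12) = 5
E[Plan B] = 0.3·(11) + 0.2·(11) + 0.5·(11) = 11
E[Plan C] = 0.3·(-3) + 0.2·(-3) + 0.5·(10) = 3.5
Best response: Plan B (11 is the largest).

Plan B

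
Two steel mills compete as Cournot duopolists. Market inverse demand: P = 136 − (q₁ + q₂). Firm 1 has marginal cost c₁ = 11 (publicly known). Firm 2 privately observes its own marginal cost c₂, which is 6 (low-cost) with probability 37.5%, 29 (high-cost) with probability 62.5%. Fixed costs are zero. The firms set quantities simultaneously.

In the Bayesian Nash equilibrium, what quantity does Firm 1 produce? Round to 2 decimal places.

Each type of Firm 2 best-responds to q₁; Firm 1 best-responds to the expected q₂ over Firm 2's types.
Firm 2 with cost c maximizes (136 − (q₁+q₂) − c)·q₂, giving q₂(c) = (136 − c − q₁)/2.
E[c₂] = 0.375·6 + 0.625·29 = 20.375
Firm 1's FOC against E[q₂] yields q₁ = (136 − 2·11 + E[c₂])/3 = (136 − 22 + 20.375)/3 = 44.7917.

44.79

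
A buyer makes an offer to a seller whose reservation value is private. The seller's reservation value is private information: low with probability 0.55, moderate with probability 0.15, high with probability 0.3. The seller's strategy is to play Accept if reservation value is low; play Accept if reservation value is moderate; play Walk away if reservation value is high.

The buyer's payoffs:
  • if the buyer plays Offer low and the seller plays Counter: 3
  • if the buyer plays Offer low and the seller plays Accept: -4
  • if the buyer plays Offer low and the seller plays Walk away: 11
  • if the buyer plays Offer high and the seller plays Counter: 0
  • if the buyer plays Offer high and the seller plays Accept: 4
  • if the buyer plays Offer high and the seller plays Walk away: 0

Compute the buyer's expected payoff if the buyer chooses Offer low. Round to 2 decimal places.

0.50

Take the expectation over the seller's reservation value, weighting each type's action by its prior probability.
E[Offer low] = 0.55·(-4) + 0.15·(-4) + 0.3·11 = (-2.2) + (-0.6) + 3.3 = 0.5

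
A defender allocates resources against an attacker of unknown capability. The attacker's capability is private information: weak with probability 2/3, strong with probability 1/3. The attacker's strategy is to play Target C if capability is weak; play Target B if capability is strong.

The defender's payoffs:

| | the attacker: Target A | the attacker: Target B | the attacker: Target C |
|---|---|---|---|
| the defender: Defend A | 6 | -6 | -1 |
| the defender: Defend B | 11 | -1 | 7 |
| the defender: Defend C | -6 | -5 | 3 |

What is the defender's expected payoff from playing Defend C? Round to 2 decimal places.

E[Defend C] = 2/3·3 + 1/3·(-5) = 2 + (-5/3) = 1/3

0.33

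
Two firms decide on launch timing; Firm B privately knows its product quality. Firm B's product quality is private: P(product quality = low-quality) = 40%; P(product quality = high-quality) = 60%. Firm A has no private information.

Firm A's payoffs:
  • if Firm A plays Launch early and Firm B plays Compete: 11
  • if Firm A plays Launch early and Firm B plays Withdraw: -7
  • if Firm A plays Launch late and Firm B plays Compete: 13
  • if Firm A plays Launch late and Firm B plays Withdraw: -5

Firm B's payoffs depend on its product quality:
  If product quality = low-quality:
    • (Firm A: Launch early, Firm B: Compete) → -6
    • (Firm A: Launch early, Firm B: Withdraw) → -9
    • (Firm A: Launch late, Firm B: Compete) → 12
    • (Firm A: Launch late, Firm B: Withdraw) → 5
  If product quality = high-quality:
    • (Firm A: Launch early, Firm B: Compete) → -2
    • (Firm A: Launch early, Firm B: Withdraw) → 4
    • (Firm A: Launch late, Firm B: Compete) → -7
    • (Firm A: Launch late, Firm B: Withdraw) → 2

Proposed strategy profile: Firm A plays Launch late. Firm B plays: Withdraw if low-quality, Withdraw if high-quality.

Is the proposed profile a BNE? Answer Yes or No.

Firm A plays Launch late: E[Launch late] = 0.4·(-5) + 0.6·(-5) = -5; E[Launch early] = -7. Best-responding. ✓
Firm B (product quality low-quality), facing Launch late: Compete gives 12, Withdraw gives 5. Proposed Withdraw is not best — profitable deviation exists. ✗
Firm B (product quality high-quality), facing Launch late: Compete gives -7, Withdraw gives 2. Proposed Withdraw is best. ✓

No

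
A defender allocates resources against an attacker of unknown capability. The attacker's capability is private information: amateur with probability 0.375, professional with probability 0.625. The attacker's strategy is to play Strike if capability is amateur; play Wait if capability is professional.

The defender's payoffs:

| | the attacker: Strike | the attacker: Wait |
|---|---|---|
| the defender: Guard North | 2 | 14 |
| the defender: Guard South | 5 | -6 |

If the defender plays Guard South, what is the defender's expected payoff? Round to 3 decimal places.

Take the expectation over the attacker's capability, weighting each type's action by its prior probability.
E[Guard South] = 0.375·5 + 0.625·(-6) = 1.875 + (-3.75) = -1.875

-1.875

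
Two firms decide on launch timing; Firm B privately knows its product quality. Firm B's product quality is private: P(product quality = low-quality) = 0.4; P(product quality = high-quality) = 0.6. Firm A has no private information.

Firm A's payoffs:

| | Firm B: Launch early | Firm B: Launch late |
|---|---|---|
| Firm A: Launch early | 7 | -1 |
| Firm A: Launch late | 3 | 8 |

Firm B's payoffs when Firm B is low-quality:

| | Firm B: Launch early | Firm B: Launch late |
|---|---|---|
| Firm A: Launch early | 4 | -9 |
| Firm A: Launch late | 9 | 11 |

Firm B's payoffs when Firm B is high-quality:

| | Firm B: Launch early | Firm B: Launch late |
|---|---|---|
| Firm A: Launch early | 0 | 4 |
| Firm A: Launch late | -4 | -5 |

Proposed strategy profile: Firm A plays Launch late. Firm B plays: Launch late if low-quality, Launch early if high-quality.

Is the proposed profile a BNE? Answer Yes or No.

Yes

Firm A plays Launch late: E[Launch late] = 0.4·(8) + 0.6·(3) = 5; E[Launch early] = 3.8. Best-responding. ✓
Firm B (product quality low-quality), facing Launch late: Launch early gives 9, Launch late gives 11. Proposed Launch late is best. ✓
Firm B (product quality high-quality), facing Launch late: Launch early gives -4, Launch late gives -5. Proposed Launch early is best. ✓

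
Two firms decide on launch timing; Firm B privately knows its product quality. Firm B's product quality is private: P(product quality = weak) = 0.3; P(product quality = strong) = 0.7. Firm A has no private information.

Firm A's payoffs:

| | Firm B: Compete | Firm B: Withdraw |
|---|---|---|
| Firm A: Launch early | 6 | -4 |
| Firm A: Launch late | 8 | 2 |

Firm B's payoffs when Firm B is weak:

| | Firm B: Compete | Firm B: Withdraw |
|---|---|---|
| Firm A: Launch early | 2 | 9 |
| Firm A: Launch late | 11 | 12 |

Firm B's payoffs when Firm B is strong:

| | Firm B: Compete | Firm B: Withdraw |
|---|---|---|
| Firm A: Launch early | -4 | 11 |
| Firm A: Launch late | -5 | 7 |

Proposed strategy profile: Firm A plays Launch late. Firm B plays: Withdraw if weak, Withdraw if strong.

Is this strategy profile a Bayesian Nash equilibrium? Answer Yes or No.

Firm A plays Launch late: E[Launch late] = 0.3·(2) + 0.7·(2) = 2; E[Launch early] = -4. Best-responding. ✓
Firm B (product quality weak), facing Launch late: Compete gives 11, Withdraw gives 12. Proposed Withdraw is best. ✓
Firm B (product quality strong), facing Launch late: Compete gives -5, Withdraw gives 7. Proposed Withdraw is best. ✓

Yes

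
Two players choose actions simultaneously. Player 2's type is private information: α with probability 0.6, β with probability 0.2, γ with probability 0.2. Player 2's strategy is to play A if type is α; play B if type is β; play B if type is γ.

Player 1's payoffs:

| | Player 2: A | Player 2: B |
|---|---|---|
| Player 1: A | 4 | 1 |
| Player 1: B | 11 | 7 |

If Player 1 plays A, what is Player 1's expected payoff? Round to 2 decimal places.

2.80

E[A] = 0.6·4 + 0.2·1 + 0.2·1 = 2.4 + 0.2 + 0.2 = 2.8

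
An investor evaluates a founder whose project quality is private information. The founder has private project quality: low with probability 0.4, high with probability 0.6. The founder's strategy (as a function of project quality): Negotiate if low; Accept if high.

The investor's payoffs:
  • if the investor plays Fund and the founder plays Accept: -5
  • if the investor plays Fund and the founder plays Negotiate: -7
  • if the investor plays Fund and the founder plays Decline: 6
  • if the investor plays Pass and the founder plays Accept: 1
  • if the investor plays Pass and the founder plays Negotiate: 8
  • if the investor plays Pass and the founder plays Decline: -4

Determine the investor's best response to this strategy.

E[Fund] = 0.4·(-7) + 0.6·(-5) = -5.8
E[Pass] = 0.4·(8) + 0.6·(1) = 3.8
Best response: Pass (3.8 is the largest).

Pass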